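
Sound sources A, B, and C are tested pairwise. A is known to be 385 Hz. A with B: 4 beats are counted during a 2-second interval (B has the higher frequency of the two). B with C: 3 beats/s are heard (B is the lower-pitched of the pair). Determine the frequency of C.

A–B: Beat frequency = 4/2 = 2 Hz.
B is above A, so f_B = 385 + 2 = 387 Hz.
C is above B, so f_C = 387 + 3 = 390 Hz.

390 Hz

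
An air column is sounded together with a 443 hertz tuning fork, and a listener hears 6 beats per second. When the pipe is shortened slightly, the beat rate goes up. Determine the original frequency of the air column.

|f − 443| = 6, so the air column was at either 437 Hz or 449 Hz.
A shorter pipe has a higher fundamental; the adjustment raises the air column's frequency.
The beat rate rose, so the adjustment moved the air column further from 443 Hz — it was already above the reference.

449 Hz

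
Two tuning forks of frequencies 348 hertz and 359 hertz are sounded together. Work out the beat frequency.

11 Hz

The beat frequency equals the magnitude of the frequency difference.
|348 − 359| = 11 Hz.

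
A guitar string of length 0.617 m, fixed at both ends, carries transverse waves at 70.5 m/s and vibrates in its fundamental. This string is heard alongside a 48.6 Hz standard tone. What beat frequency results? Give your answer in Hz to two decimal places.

8.53 Hz

For a string fixed at both ends, f_n = n·v/(2L) = 1·70.5/(2·0.617) = 57.1313 Hz.
f_beat = |57.1313 − 48.6| = 8.53 Hz.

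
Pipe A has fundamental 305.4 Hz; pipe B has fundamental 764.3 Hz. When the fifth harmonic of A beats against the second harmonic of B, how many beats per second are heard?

Fifth harmonic of the first: 5·305.4 = 1527.0 Hz.
Second harmonic of the second: 2·764.3 = 1528.6 Hz.
f_beat = |1527.0 − 1528.6| = 1.6 Hz.

1.6 Hz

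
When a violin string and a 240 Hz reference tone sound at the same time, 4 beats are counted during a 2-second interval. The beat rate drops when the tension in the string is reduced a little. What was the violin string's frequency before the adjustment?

Beat frequency = 4/2 = 2 Hz.
|f − 240| = 2, so the violin string was at either 238 Hz or 242 Hz.
Lower tension means lower frequency; the adjustment lowers the violin string's frequency.
The beat rate fell, so the adjustment moved the violin string toward 240 Hz — it must have started above the reference.

242 Hz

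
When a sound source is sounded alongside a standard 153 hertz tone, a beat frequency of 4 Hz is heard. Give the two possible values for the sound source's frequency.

|f − 153| = 4, so f = 153 ± 4.

149 Hz or 157 Hz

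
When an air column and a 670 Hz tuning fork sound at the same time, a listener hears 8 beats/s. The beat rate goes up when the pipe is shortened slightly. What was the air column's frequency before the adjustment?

|f − 670| = 8, so the air column was at either 662 Hz or 678 Hz.
A shorter pipe has a higher fundamental; the adjustment raises the air column's frequency.
The beat rate rose, so the adjustment moved the air column further from 670 Hz — it was already above the reference.

678 Hz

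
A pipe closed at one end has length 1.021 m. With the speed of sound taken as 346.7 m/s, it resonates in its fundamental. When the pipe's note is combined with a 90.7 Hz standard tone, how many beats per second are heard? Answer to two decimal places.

Closed pipe (odd harmonics): f_n = n·v/(4L) = 1·346.7/(4·1.021) = 84.8923 Hz.
f_beat = |84.8923 − 90.7| = 5.81 Hz.

5.81 Hz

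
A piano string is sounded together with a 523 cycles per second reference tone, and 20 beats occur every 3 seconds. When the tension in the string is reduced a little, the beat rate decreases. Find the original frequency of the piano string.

529.6667 Hz

Beat frequency = 20/3 = 6.6667 Hz.
|f − 523| = 6.6667, so the piano string was at either 516.3333 Hz or 529.6667 Hz.
Lower tension means lower frequency; the adjustment lowers the piano string's frequency.
The beat rate fell, so the adjustment moved the piano string toward 523 Hz — it must have started above the reference.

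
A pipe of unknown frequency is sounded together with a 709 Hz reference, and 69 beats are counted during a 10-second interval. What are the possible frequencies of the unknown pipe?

702.1 Hz or 715.9 Hz

Beat frequency = 69/10 = 6.9 Hz.
|f − 709| = 6.9, so f = 709 ± 6.9.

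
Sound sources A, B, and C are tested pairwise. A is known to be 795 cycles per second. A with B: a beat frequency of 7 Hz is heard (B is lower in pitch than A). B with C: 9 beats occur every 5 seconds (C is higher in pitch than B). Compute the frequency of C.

789.8 Hz

B is below A, so f_B = 795 − 7 = 788 Hz.
B–C: Beat frequency = 9/5 = 1.8 Hz.
C is above B, so f_C = 788 + 1.8 = 789.8 Hz.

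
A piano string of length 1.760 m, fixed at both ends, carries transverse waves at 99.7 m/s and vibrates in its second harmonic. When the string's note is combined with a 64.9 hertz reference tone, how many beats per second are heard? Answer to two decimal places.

8.25 Hz

For a string fixed at both ends, f_n = n·v/(2L) = 2·99.7/(2·1.760) = 56.6477 Hz.
f_beat = |56.6477 − 64.9| = 8.25 Hz.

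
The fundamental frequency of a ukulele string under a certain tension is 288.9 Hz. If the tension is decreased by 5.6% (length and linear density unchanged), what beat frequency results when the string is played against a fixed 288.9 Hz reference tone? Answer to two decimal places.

For a string, f ∝ √T, so the new frequency is 288.9·√0.944 = 280.6943 Hz.
f_beat = |280.6943 − 288.9| = 8.21 Hz.

8.21 Hz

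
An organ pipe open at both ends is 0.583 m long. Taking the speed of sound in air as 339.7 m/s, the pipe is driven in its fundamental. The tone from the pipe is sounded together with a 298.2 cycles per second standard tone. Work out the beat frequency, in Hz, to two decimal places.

6.86 Hz

Open pipe: f_n = n·v/(2L) = 1·339.7/(2·0.583) = 291.3379 Hz.
f_beat = |291.3379 − 298.2| = 6.86 Hz.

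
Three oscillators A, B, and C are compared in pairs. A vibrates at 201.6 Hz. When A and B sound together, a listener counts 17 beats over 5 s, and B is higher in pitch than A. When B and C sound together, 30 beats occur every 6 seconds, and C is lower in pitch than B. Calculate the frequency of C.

A–B: Beat frequency = 17/5 = 3.4 Hz.
B is above A, so f_B = 201.6 + 3.4 = 205 Hz.
B–C: Beat frequency = 30/6 = 5 Hz.
C is below B, so f_C = 205 − 5 = 200 Hz.

200 Hz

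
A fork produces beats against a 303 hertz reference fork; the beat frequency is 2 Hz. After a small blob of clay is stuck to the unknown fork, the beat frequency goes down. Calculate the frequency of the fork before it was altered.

|f − 303| = 2, so the fork was at either 301 Hz or 305 Hz.
Adding mass to a fork lowers its frequency; the adjustment lowers the fork's frequency.
The beat rate fell, so the adjustment moved the fork toward 303 Hz — it must have started above the reference.

305 Hz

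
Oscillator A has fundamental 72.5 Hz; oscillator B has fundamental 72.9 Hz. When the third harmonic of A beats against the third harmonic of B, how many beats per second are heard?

1.2 Hz

Third harmonic of the first: 3·72.5 = 217.5 Hz.
Third harmonic of the second: 3·72.9 = 218.7 Hz.
f_beat = |217.5 − 218.7| = 1.2 Hz.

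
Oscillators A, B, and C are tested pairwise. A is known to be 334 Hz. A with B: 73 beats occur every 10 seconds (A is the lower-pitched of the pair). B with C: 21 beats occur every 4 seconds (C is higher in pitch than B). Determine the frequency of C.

346.55 Hz

A–B: Beat frequency = 73/10 = 7.3 Hz.
B is above A, so f_B = 334 + 7.3 = 341.3 Hz.
B–C: Beat frequency = 21/4 = 5.25 Hz.
C is above B, so f_C = 341.3 + 5.25 = 346.55 Hz.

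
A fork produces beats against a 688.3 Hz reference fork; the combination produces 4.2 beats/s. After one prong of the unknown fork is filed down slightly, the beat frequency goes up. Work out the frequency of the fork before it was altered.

|f − 688.3| = 4.2, so the fork was at either 684.1 Hz or 692.5 Hz.
Filing a prong removes mass and raises the fork's frequency; the adjustment raises the fork's frequency.
The beat rate rose, so the adjustment moved the fork further from 688.3 Hz — it was already above the reference.

692.5 Hz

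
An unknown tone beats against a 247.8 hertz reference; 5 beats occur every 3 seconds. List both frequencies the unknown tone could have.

246.1333 Hz or 249.4667 Hz

Beat frequency = 5/3 = 1.6667 Hz.
|f − 247.8| = 1.6667, so f = 247.8 ± 1.6667.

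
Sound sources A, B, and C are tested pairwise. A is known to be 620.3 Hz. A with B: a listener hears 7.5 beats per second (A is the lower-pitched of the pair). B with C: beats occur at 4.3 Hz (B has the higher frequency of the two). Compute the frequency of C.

B is above A, so f_B = 620.3 + 7.5 = 627.8 Hz.
C is below B, so f_C = 627.8 − 4.3 = 623.5 Hz.

623.5 Hz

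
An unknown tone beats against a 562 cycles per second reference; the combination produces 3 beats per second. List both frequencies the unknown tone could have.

559 Hz or 565 Hz

|f − 562| = 3, so f = 562 ± 3.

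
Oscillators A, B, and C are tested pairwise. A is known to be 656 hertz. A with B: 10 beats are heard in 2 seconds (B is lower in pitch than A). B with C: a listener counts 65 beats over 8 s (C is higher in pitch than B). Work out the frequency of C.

659.125 Hz

A–B: Beat frequency = 10/2 = 5 Hz.
B is below A, so f_B = 656 − 5 = 651 Hz.
B–C: Beat frequency = 65/8 = 8.125 Hz.
C is above B, so f_C = 651 + 8.125 = 659.125 Hz.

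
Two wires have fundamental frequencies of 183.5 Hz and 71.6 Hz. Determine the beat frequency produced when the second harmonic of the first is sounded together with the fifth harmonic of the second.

Second harmonic of the first: 2·183.5 = 367.0 Hz.
Fifth harmonic of the second: 5·71.6 = 358.0 Hz.
f_beat = |367.0 − 358.0| = 9.0 Hz.

9.0 Hz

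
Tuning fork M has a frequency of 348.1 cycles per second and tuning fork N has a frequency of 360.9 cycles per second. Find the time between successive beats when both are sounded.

0.078 s

f_beat = |348.1 − 360.9| = 12.8 Hz.
Beat period T = 1 / f_beat = 1 / 12.8 s.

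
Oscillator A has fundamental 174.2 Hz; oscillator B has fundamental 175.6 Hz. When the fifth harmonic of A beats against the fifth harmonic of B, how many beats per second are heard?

Fifth harmonic of the first: 5·174.2 = 871.0 Hz.
Fifth harmonic of the second: 5·175.6 = 878.0 Hz.
f_beat = |871.0 − 878.0| = 7.0 Hz.

7.0 Hz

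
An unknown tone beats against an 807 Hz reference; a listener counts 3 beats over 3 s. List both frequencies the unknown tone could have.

806 Hz or 808 Hz

Beat frequency = 3/3 = 1 Hz.
|f − 807| = 1, so f = 807 ± 1.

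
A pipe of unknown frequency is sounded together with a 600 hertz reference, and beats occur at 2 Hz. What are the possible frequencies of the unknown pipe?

598 Hz or 602 Hz

|f − 600| = 2, so f = 600 ± 2.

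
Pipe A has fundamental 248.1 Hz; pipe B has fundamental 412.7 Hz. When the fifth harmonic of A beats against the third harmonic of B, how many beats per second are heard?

2.4 Hz

Fifth harmonic of the first: 5·248.1 = 1240.5 Hz.
Third harmonic of the second: 3·412.7 = 1238.1 Hz.
f_beat = |1240.5 − 1238.1| = 2.4 Hz.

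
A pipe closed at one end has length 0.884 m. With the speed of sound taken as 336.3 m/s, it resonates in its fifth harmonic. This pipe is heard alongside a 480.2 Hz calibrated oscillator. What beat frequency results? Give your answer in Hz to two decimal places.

4.66 Hz

Closed pipe (odd harmonics): f_n = n·v/(4L) = 5·336.3/(4·0.884) = 475.5373 Hz.
f_beat = |475.5373 − 480.2| = 4.66 Hz.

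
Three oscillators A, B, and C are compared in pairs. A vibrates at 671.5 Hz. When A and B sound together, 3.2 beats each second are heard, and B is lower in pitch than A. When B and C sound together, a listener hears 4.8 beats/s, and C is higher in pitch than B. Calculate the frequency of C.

B is below A, so f_B = 671.5 − 3.2 = 668.3 Hz.
C is above B, so f_C = 668.3 + 4.8 = 673.1 Hz.

673.1 Hz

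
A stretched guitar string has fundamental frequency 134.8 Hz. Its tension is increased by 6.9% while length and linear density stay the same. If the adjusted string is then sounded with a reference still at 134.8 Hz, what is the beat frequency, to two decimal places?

4.57 Hz

For a string, f ∝ √T, so the new frequency is 134.8·√1.069 = 139.3730 Hz.
f_beat = |139.3730 − 134.8| = 4.57 Hz.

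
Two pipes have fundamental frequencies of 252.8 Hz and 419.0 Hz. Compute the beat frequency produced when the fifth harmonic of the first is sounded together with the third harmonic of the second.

Fifth harmonic of the first: 5·252.8 = 1264.0 Hz.
Third harmonic of the second: 3·419.0 = 1257.0 Hz.
f_beat = |1264.0 − 1257.0| = 7.0 Hz.

7.0 Hz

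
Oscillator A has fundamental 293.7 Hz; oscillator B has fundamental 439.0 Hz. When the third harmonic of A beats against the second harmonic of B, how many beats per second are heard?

Third harmonic of the first: 3·293.7 = 881.1 Hz.
Second harmonic of the second: 2·439.0 = 878.0 Hz.
f_beat = |881.1 − 878.0| = 3.1 Hz.

3.1 Hz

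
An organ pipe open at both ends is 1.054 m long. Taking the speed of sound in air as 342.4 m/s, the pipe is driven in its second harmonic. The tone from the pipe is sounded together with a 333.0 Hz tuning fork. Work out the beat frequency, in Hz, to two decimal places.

8.14 Hz

Open pipe: f_n = n·v/(2L) = 2·342.4/(2·1.054) = 324.8577 Hz.
f_beat = |324.8577 − 333.0| = 8.14 Hz.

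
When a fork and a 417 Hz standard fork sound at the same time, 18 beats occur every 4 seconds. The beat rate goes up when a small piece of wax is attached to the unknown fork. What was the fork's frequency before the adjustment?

Beat frequency = 18/4 = 4.5 Hz.
|f − 417| = 4.5, so the fork was at either 412.5 Hz or 421.5 Hz.
Loading a fork with wax lowers its frequency; the adjustment lowers the fork's frequency.
The beat rate rose, so the adjustment moved the fork further from 417 Hz — it was already below the reference.

412.5 Hz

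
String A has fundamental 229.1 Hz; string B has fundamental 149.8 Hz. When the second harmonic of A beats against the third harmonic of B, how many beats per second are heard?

8.8 Hz

Second harmonic of the first: 2·229.1 = 458.2 Hz.
Third harmonic of the second: 3·149.8 = 449.4 Hz.
f_beat = |458.2 − 449.4| = 8.8 Hz.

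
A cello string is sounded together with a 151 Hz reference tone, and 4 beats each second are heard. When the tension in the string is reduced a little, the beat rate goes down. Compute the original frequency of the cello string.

155 Hz

|f − 151| = 4, so the cello string was at either 147 Hz or 155 Hz.
Lower tension means lower frequency; the adjustment lowers the cello string's frequency.
The beat rate fell, so the adjustment moved the cello string toward 151 Hz — it must have started above the reference.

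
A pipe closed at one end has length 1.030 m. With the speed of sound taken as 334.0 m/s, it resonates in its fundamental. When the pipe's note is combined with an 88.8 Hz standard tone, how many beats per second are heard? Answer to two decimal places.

7.73 Hz

Closed pipe (odd harmonics): f_n = n·v/(4L) = 1·334.0/(4·1.030) = 81.0680 Hz.
f_beat = |81.0680 − 88.8| = 7.73 Hz.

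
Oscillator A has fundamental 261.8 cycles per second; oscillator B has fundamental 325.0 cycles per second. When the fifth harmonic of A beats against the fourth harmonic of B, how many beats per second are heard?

9.0 Hz

Fifth harmonic of the first: 5·261.8 = 1309.0 Hz.
Fourth harmonic of the second: 4·325.0 = 1300.0 Hz.
f_beat = |1309.0 − 1300.0| = 9.0 Hz.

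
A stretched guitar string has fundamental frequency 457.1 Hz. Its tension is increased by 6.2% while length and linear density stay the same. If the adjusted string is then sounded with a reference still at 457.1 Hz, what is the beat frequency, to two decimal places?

13.96 Hz

For a string, f ∝ √T, so the new frequency is 457.1·√1.062 = 471.0570 Hz.
f_beat = |471.0570 − 457.1| = 13.96 Hz.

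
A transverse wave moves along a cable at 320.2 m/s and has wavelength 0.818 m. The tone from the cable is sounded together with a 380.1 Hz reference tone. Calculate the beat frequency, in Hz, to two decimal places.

11.34 Hz

Source frequency f = v/λ = 320.2/0.818 = 391.4425 Hz.
f_beat = |391.4425 − 380.1| = 11.34 Hz.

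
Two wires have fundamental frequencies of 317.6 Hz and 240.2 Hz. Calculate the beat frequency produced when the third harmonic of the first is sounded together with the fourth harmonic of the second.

Third harmonic of the first: 3·317.6 = 952.8 Hz.
Fourth harmonic of the second: 4·240.2 = 960.8 Hz.
f_beat = |952.8 − 960.8| = 8.0 Hz.

8.0 Hz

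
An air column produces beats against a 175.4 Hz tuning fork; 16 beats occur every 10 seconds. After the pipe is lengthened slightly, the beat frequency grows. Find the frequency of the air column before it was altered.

173.8 Hz

Beat frequency = 16/10 = 1.6 Hz.
|f − 175.4| = 1.6, so the air column was at either 173.8 Hz or 177 Hz.
A longer pipe has a lower fundamental; the adjustment lowers the air column's frequency.
The beat rate rose, so the adjustment moved the air column further from 175.4 Hz — it was already below the reference.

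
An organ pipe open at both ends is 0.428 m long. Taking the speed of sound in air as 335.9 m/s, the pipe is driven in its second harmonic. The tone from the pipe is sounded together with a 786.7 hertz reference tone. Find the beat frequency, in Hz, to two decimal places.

Open pipe: f_n = n·v/(2L) = 2·335.9/(2·0.428) = 784.8131 Hz.
f_beat = |784.8131 − 786.7| = 1.89 Hz.

1.89 Hz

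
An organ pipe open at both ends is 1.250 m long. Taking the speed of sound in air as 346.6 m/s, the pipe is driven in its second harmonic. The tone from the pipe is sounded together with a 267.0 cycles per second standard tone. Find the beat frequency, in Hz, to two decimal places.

Open pipe: f_n = n·v/(2L) = 2·346.6/(2·1.250) = 277.2800 Hz.
f_beat = |277.2800 − 267.0| = 10.28 Hz.

10.28 Hz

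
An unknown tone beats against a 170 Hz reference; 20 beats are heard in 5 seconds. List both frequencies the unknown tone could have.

Beat frequency = 20/5 = 4 Hz.
|f − 170| = 4, so f = 170 ± 4.

166 Hz or 174 Hz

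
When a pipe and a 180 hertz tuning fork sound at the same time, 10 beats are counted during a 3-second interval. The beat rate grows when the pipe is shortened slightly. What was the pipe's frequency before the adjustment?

183.3333 Hz

Beat frequency = 10/3 = 3.3333 Hz.
|f − 180| = 3.3333, so the pipe was at either 176.6667 Hz or 183.3333 Hz.
A shorter pipe has a higher fundamental; the adjustment raises the pipe's frequency.
The beat rate rose, so the adjustment moved the pipe further from 180 Hz — it was already above the reference.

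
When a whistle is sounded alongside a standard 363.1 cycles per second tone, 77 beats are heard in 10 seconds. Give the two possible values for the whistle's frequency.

Beat frequency = 77/10 = 7.7 Hz.
|f − 363.1| = 7.7, so f = 363.1 ± 7.7.

355.4 Hz or 370.8 Hz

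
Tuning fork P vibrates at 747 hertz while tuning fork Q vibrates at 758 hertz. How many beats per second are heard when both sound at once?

f_beat = |f₁ − f₂|.
|747 − 758| = 11 Hz.

11 Hz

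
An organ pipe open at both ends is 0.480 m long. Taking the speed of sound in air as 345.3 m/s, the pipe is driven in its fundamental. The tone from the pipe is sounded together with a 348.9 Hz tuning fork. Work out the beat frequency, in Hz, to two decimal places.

10.79 Hz

Open pipe: f_n = n·v/(2L) = 1·345.3/(2·0.480) = 359.6875 Hz.
f_beat = |359.6875 − 348.9| = 10.79 Hz.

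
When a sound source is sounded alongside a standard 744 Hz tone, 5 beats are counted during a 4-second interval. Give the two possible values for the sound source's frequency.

Beat frequency = 5/4 = 1.25 Hz.
|f − 744| = 1.25, so f = 744 ± 1.25.

742.75 Hz or 745.25 Hz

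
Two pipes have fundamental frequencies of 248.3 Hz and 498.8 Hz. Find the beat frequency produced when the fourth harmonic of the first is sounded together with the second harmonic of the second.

Fourth harmonic of the first: 4·248.3 = 993.2 Hz.
Second harmonic of the second: 2·498.8 = 997.6 Hz.
f_beat = |993.2 − 997.6| = 4.4 Hz.

4.4 Hz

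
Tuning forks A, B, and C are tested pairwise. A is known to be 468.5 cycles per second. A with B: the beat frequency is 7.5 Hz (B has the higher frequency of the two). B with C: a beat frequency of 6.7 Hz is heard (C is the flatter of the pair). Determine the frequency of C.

B is above A, so f_B = 468.5 + 7.5 = 476 Hz.
C is below B, so f_C = 476 − 6.7 = 469.3 Hz.

469.3 Hz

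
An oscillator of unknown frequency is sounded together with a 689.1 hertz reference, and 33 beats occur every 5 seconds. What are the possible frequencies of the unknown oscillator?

682.5 Hz or 695.7 Hz

Beat frequency = 33/5 = 6.6 Hz.
|f − 689.1| = 6.6, so f = 689.1 ± 6.6.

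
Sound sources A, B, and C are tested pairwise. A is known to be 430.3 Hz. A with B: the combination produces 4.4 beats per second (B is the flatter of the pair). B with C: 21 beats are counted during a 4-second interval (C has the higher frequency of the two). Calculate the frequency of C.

431.15 Hz

B is below A, so f_B = 430.3 − 4.4 = 425.9 Hz.
B–C: Beat frequency = 21/4 = 5.25 Hz.
C is above B, so f_C = 425.9 + 5.25 = 431.15 Hz.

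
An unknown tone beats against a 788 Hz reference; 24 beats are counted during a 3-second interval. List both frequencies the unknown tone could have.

780 Hz or 796 Hz

Beat frequency = 24/3 = 8 Hz.
|f − 788| = 8, so f = 788 ± 8.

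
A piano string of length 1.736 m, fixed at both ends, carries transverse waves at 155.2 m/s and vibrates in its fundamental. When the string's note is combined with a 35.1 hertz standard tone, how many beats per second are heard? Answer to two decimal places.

For a string fixed at both ends, f_n = n·v/(2L) = 1·155.2/(2·1.736) = 44.7005 Hz.
f_beat = |44.7005 − 35.1| = 9.60 Hz.

9.60 Hz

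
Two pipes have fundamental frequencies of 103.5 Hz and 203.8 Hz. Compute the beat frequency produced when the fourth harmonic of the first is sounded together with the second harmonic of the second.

Fourth harmonic of the first: 4·103.5 = 414.0 Hz.
Second harmonic of the second: 2·203.8 = 407.6 Hz.
f_beat = |414.0 − 407.6| = 6.4 Hz.

6.4 Hz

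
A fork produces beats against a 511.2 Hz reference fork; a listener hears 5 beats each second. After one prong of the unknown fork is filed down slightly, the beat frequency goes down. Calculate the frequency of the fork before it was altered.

506.2 Hz

|f − 511.2| = 5, so the fork was at either 506.2 Hz or 516.2 Hz.
Filing a prong removes mass and raises the fork's frequency; the adjustment raises the fork's frequency.
The beat rate fell, so the adjustment moved the fork toward 511.2 Hz — it must have started below the reference.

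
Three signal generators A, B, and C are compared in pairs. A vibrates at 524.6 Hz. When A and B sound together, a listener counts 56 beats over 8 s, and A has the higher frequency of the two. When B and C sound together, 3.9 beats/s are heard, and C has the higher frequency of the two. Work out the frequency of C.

A–B: Beat frequency = 56/8 = 7 Hz.
B is below A, so f_B = 524.6 − 7 = 517.6 Hz.
C is above B, so f_C = 517.6 + 3.9 = 521.5 Hz.

521.5 Hz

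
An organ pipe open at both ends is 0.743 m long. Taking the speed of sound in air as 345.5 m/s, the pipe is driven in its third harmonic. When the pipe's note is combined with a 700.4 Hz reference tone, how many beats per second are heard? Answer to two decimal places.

Open pipe: f_n = n·v/(2L) = 3·345.5/(2·0.743) = 697.5101 Hz.
f_beat = |697.5101 − 700.4| = 2.89 Hz.

2.89 Hz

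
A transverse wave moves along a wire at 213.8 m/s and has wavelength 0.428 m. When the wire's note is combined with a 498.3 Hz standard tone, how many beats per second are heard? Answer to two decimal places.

1.23 Hz

Source frequency f = v/λ = 213.8/0.428 = 499.5327 Hz.
f_beat = |499.5327 − 498.3| = 1.23 Hz.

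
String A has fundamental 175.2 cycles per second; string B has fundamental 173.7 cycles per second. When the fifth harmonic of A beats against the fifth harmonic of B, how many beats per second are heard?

Fifth harmonic of the first: 5·175.2 = 876.0 Hz.
Fifth harmonic of the second: 5·173.7 = 868.5 Hz.
f_beat = |876.0 − 868.5| = 7.5 Hz.

7.5 Hz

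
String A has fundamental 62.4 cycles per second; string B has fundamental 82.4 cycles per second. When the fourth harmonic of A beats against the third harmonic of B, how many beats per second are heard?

2.4 Hz

Fourth harmonic of the first: 4·62.4 = 249.6 Hz.
Third harmonic of the second: 3·82.4 = 247.2 Hz.
f_beat = |249.6 − 247.2| = 2.4 Hz.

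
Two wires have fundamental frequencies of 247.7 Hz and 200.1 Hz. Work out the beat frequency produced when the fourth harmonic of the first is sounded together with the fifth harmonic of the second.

9.7 Hz

Fourth harmonic of the first: 4·247.7 = 990.8 Hz.
Fifth harmonic of the second: 5·200.1 = 1000.5 Hz.
f_beat = |990.8 − 1000.5| = 9.7 Hz.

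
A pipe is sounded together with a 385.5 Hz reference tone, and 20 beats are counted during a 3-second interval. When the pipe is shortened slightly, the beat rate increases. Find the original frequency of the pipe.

392.1667 Hz

Beat frequency = 20/3 = 6.6667 Hz.
|f − 385.5| = 6.6667, so the pipe was at either 378.8333 Hz or 392.1667 Hz.
A shorter pipe has a higher fundamental; the adjustment raises the pipe's frequency.
The beat rate rose, so the adjustment moved the pipe further from 385.5 Hz — it was already above the reference.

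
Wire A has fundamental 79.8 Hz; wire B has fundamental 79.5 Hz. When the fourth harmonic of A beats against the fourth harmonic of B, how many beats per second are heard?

Fourth harmonic of the first: 4·79.8 = 319.2 Hz.
Fourth harmonic of the second: 4·79.5 = 318.0 Hz.
f_beat = |319.2 − 318.0| = 1.2 Hz.

1.2 Hz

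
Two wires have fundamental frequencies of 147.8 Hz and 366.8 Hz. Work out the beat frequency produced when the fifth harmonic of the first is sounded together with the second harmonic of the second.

5.4 Hz

Fifth harmonic of the first: 5·147.8 = 739.0 Hz.
Second harmonic of the second: 2·366.8 = 733.6 Hz.
f_beat = |739.0 − 733.6| = 5.4 Hz.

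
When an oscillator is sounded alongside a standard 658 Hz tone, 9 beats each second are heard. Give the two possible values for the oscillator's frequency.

649 Hz or 667 Hz

|f − 658| = 9, so f = 658 ± 9.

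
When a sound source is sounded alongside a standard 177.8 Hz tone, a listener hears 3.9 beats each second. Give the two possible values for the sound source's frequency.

173.9 Hz or 181.7 Hz

|f − 177.8| = 3.9, so f = 177.8 ± 3.9.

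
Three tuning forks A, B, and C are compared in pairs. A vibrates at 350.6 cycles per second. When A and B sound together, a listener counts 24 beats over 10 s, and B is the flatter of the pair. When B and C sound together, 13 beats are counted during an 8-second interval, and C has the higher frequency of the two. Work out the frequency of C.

A–B: Beat frequency = 24/10 = 2.4 Hz.
B is below A, so f_B = 350.6 − 2.4 = 348.2 Hz.
B–C: Beat frequency = 13/8 = 1.625 Hz.
C is above B, so f_C = 348.2 + 1.625 = 349.825 Hz.

349.825 Hz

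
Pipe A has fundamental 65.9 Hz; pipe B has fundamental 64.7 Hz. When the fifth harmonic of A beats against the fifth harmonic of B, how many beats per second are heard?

Fifth harmonic of the first: 5·65.9 = 329.5 Hz.
Fifth harmonic of the second: 5·64.7 = 323.5 Hz.
f_beat = |329.5 − 323.5| = 6.0 Hz.

6.0 Hz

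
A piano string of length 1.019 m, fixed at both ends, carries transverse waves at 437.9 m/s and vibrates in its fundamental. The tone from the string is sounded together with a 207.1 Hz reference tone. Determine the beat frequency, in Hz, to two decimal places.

7.77 Hz

For a string fixed at both ends, f_n = n·v/(2L) = 1·437.9/(2·1.019) = 214.8675 Hz.
f_beat = |214.8675 − 207.1| = 7.77 Hz.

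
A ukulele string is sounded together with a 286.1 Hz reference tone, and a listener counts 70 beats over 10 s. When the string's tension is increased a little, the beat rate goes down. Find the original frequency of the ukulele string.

Beat frequency = 70/10 = 7 Hz.
|f − 286.1| = 7, so the ukulele string was at either 279.1 Hz or 293.1 Hz.
Higher tension means higher frequency; the adjustment raises the ukulele string's frequency.
The beat rate fell, so the adjustment moved the ukulele string toward 286.1 Hz — it must have started below the reference.

279.1 Hz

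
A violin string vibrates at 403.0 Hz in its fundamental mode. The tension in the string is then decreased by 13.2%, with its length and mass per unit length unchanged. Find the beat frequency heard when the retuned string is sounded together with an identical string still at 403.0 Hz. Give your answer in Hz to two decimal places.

27.54 Hz

For a string, f ∝ √T, so the new frequency is 403.0·√0.868 = 375.4611 Hz.
f_beat = |375.4611 − 403.0| = 27.54 Hz.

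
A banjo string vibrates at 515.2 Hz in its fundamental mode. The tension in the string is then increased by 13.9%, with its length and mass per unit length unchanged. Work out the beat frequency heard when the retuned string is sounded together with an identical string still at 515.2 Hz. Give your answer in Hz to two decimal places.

34.64 Hz

For a string, f ∝ √T, so the new frequency is 515.2·√1.139 = 549.8418 Hz.
f_beat = |549.8418 − 515.2| = 34.64 Hz.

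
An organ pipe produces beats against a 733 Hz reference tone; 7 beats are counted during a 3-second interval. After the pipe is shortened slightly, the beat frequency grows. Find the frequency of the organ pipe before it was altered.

735.3333 Hz

Beat frequency = 7/3 = 2.3333 Hz.
|f − 733| = 2.3333, so the organ pipe was at either 730.6667 Hz or 735.3333 Hz.
A shorter pipe has a higher fundamental; the adjustment raises the organ pipe's frequency.
The beat rate rose, so the adjustment moved the organ pipe further from 733 Hz — it was already above the reference.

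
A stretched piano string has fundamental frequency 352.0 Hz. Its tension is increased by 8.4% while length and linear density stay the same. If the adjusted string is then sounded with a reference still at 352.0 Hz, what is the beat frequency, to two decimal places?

14.49 Hz

For a string, f ∝ √T, so the new frequency is 352.0·√1.084 = 366.4859 Hz.
f_beat = |366.4859 − 352.0| = 14.49 Hz.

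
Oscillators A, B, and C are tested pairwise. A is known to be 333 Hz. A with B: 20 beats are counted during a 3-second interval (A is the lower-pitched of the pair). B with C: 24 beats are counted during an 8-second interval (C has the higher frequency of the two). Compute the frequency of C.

342.6667 Hz

A–B: Beat frequency = 20/3 = 6.6667 Hz.
B is above A, so f_B = 333 + 6.6667 = 339.6667 Hz.
B–C: Beat frequency = 24/8 = 3 Hz.
C is above B, so f_C = 339.6667 + 3 = 342.6667 Hz.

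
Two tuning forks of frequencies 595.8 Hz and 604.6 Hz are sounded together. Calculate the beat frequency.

f_beat = |f₁ − f₂|.
|595.8 − 604.6| = 8.8 Hz.

8.8 Hz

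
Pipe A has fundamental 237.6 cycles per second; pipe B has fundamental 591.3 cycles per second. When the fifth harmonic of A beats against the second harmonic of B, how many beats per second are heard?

5.4 Hz

Fifth harmonic of the first: 5·237.6 = 1188.0 Hz.
Second harmonic of the second: 2·591.3 = 1182.6 Hz.
f_beat = |1188.0 − 1182.6| = 5.4 Hz.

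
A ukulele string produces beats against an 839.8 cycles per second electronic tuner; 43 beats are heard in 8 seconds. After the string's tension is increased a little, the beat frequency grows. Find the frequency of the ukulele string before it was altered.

Beat frequency = 43/8 = 5.375 Hz.
|f − 839.8| = 5.375, so the ukulele string was at either 834.425 Hz or 845.175 Hz.
Higher tension means higher frequency; the adjustment raises the ukulele string's frequency.
The beat rate rose, so the adjustment moved the ukulele string further from 839.8 Hz — it was already above the reference.

845.175 Hz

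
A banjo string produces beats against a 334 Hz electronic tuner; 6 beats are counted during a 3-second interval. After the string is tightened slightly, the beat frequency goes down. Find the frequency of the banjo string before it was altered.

332 Hz

Beat frequency = 6/3 = 2 Hz.
|f − 334| = 2, so the banjo string was at either 332 Hz or 336 Hz.
Increasing tension raises a string's frequency; the adjustment raises the banjo string's frequency.
The beat rate fell, so the adjustment moved the banjo string toward 334 Hz — it must have started below the reference.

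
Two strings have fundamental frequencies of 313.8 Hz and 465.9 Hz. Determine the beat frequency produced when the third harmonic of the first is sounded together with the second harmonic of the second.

Third harmonic of the first: 3·313.8 = 941.4 Hz.
Second harmonic of the second: 2·465.9 = 931.8 Hz.
f_beat = |941.4 − 931.8| = 9.6 Hz.

9.6 Hz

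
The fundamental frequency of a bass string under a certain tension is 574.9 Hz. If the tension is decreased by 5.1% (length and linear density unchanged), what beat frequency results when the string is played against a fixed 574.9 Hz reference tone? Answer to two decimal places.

14.85 Hz

For a string, f ∝ √T, so the new frequency is 574.9·√0.949 = 560.0482 Hz.
f_beat = |560.0482 − 574.9| = 14.85 Hz.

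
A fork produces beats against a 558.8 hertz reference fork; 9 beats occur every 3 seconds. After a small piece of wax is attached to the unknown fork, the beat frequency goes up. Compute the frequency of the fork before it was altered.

Beat frequency = 9/3 = 3 Hz.
|f − 558.8| = 3, so the fork was at either 555.8 Hz or 561.8 Hz.
Loading a fork with wax lowers its frequency; the adjustment lowers the fork's frequency.
The beat rate rose, so the adjustment moved the fork further from 558.8 Hz — it was already below the reference.

555.8 Hz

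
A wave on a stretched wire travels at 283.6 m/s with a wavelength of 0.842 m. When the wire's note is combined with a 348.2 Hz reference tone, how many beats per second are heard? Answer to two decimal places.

Source frequency f = v/λ = 283.6/0.842 = 336.8171 Hz.
f_beat = |336.8171 − 348.2| = 11.38 Hz.

11.38 Hz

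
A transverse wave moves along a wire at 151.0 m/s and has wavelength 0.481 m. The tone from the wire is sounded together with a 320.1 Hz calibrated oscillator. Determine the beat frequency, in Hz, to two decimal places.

6.17 Hz

Source frequency f = v/λ = 151.0/0.481 = 313.9293 Hz.
f_beat = |313.9293 − 320.1| = 6.17 Hz.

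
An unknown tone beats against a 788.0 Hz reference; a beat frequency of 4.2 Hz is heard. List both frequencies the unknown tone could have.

783.8 Hz or 792.2 Hz

|f − 788.0| = 4.2, so f = 788.0 ± 4.2.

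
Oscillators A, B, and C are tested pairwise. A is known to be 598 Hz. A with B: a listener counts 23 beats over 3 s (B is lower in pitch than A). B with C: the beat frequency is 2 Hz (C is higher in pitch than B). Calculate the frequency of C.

A–B: Beat frequency = 23/3 = 7.6667 Hz.
B is below A, so f_B = 598 − 7.6667 = 590.3333 Hz.
C is above B, so f_C = 590.3333 + 2 = 592.3333 Hz.

592.3333 Hz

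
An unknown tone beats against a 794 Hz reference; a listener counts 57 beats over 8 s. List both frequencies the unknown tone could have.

786.875 Hz or 801.125 Hz

Beat frequency = 57/8 = 7.125 Hz.
|f − 794| = 7.125, so f = 794 ± 7.125.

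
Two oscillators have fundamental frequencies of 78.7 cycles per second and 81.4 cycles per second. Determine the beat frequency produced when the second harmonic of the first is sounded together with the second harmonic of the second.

5.4 Hz

Second harmonic of the first: 2·78.7 = 157.4 Hz.
Second harmonic of the second: 2·81.4 = 162.8 Hz.
f_beat = |157.4 − 162.8| = 5.4 Hz.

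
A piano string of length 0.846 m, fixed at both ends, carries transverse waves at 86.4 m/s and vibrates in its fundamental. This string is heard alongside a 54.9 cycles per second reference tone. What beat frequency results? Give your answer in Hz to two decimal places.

For a string fixed at both ends, f_n = n·v/(2L) = 1·86.4/(2·0.846) = 51.0638 Hz.
f_beat = |51.0638 − 54.9| = 3.84 Hz.

3.84 Hz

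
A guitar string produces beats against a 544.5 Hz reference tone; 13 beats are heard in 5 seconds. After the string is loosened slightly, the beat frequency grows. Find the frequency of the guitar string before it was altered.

Beat frequency = 13/5 = 2.6 Hz.
|f − 544.5| = 2.6, so the guitar string was at either 541.9 Hz or 547.1 Hz.
Reducing tension lowers a string's frequency; the adjustment lowers the guitar string's frequency.
The beat rate rose, so the adjustment moved the guitar string further from 544.5 Hz — it was already below the reference.

541.9 Hz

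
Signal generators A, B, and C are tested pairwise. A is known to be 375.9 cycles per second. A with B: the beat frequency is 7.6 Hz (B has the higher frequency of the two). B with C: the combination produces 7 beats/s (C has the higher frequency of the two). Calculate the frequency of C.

B is above A, so f_B = 375.9 + 7.6 = 383.5 Hz.
C is above B, so f_C = 383.5 + 7 = 390.5 Hz.

390.5 Hz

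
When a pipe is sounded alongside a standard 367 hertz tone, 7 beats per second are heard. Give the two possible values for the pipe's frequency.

|f − 367| = 7, so f = 367 ± 7.

360 Hz or 374 Hz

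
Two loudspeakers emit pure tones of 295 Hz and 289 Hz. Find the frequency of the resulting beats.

6 Hz

f_beat = |f₁ − f₂|.
|295 − 289| = 6 Hz.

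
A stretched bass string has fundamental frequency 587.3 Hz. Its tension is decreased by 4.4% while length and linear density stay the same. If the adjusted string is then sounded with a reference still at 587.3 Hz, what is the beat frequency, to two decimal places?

13.07 Hz

For a string, f ∝ √T, so the new frequency is 587.3·√0.956 = 574.2341 Hz.
f_beat = |574.2341 − 587.3| = 13.07 Hz.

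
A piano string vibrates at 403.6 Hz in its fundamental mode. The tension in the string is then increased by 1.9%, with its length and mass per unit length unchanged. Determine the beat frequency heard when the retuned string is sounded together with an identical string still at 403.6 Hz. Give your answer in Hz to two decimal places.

3.82 Hz

For a string, f ∝ √T, so the new frequency is 403.6·√1.019 = 407.4162 Hz.
f_beat = |407.4162 − 403.6| = 3.82 Hz.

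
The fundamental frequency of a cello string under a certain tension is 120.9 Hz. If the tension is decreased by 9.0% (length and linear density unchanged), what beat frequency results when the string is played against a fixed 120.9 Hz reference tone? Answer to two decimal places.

5.57 Hz

For a string, f ∝ √T, so the new frequency is 120.9·√0.910 = 115.3312 Hz.
f_beat = |115.3312 − 120.9| = 5.57 Hz.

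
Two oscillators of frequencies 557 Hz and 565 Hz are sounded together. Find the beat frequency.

The beat frequency equals the magnitude of the frequency difference.
|557 − 565| = 8 Hz.

8 Hz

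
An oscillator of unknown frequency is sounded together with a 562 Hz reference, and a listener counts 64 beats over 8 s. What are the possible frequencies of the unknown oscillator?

554 Hz or 570 Hz

Beat frequency = 64/8 = 8 Hz.
|f − 562| = 8, so f = 562 ± 8.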